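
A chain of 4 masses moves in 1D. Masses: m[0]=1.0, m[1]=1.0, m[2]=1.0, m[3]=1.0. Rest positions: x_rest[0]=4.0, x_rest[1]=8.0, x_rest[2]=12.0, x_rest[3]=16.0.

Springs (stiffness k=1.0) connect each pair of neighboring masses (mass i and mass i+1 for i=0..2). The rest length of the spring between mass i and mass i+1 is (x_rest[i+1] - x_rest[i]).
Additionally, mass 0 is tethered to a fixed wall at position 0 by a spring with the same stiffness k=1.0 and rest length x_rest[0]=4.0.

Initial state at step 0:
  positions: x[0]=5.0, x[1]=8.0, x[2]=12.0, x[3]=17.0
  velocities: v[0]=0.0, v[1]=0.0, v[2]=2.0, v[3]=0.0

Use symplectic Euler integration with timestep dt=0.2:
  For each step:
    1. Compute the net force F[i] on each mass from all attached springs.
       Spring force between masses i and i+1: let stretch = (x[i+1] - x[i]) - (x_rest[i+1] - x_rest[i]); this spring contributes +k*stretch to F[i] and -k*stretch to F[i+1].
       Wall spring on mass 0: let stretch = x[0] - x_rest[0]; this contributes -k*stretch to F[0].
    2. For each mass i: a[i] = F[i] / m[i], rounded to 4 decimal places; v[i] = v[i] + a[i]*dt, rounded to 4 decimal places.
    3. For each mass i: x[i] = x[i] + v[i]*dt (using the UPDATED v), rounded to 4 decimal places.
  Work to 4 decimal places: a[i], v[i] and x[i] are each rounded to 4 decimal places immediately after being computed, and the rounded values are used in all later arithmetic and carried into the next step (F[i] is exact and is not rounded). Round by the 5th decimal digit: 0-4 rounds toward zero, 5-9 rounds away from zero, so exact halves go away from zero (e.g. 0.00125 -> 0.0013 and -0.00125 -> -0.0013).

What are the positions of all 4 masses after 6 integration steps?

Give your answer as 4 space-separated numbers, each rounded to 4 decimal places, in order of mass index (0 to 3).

Step 0: x=[5.0000 8.0000 12.0000 17.0000] v=[0.0000 0.0000 2.0000 0.0000]
Step 1: x=[4.9200 8.0400 12.4400 16.9600] v=[-0.4000 0.2000 2.2000 -0.2000]
Step 2: x=[4.7680 8.1312 12.8848 16.8992] v=[-0.7600 0.4560 2.2240 -0.3040]
Step 3: x=[4.5598 8.2780 13.3000 16.8378] v=[-1.0410 0.7341 2.0762 -0.3069]
Step 4: x=[4.3179 8.4770 13.6559 16.7949] v=[-1.2093 0.9949 1.7794 -0.2145]
Step 5: x=[4.0697 8.7168 13.9302 16.7864] v=[-1.2411 1.1989 1.3714 -0.0423]
Step 6: x=[3.8446 8.9792 14.1102 16.8237] v=[-1.1256 1.3122 0.9000 0.1865]

Answer: 3.8446 8.9792 14.1102 16.8237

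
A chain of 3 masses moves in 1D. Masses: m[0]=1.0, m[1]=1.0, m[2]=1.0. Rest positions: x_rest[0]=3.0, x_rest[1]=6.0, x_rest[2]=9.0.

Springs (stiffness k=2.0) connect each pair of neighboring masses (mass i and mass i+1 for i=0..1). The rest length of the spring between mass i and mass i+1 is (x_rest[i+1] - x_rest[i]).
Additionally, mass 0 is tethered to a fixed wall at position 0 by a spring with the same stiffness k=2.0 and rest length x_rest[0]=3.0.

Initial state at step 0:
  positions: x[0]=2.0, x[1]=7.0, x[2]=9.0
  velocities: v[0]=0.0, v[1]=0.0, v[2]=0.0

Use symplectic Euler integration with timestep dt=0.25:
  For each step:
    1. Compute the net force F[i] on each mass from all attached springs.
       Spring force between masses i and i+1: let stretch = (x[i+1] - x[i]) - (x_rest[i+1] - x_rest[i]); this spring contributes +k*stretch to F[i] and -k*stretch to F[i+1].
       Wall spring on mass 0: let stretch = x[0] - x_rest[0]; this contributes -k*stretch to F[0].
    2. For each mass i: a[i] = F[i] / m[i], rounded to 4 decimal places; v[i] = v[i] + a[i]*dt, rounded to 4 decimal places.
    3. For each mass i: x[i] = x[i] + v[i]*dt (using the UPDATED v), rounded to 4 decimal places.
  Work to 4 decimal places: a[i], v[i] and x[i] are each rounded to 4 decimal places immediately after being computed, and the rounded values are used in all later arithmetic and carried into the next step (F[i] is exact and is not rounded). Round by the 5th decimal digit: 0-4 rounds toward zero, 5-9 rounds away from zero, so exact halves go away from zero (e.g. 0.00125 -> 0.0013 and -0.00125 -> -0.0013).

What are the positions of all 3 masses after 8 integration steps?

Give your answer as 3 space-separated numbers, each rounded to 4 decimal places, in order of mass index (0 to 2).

Answer: 2.6751 6.8864 8.5163

Derivation:
Step 0: x=[2.0000 7.0000 9.0000] v=[0.0000 0.0000 0.0000]
Step 1: x=[2.3750 6.6250 9.1250] v=[1.5000 -1.5000 0.5000]
Step 2: x=[2.9844 6.0313 9.3125] v=[2.4375 -2.3750 0.7500]
Step 3: x=[3.6016 5.4668 9.4649] v=[2.4688 -2.2579 0.6094]
Step 4: x=[4.0018 5.1689 9.4925] v=[1.6006 -1.1915 0.1104]
Step 5: x=[4.0476 5.2656 9.3547] v=[0.1833 0.3868 -0.5514]
Step 6: x=[3.7397 5.7212 9.0807] v=[-1.2315 1.8224 -1.0960]
Step 7: x=[3.2121 6.3491 8.7618] v=[-2.1106 2.5114 -1.2758]
Step 8: x=[2.6751 6.8864 8.5163] v=[-2.1482 2.1493 -0.9822]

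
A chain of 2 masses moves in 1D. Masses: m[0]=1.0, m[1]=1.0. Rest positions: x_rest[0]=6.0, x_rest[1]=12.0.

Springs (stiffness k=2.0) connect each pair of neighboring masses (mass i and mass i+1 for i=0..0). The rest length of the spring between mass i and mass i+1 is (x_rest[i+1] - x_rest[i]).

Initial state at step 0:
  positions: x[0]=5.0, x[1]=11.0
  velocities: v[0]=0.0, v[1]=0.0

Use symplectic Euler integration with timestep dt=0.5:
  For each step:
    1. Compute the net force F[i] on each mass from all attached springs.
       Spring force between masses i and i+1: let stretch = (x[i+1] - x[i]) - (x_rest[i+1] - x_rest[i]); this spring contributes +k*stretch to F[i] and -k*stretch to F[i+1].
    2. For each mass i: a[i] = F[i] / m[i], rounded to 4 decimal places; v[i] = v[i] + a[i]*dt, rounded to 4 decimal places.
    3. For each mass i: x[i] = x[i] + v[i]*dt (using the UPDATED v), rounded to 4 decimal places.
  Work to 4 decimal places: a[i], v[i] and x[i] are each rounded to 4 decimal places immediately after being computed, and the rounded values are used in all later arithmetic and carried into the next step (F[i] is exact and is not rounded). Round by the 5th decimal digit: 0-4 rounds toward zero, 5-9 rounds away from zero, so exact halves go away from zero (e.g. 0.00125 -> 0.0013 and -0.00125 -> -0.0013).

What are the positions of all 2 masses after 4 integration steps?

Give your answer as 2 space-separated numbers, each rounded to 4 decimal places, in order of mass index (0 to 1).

Answer: 5.0000 11.0000

Derivation:
Step 0: x=[5.0000 11.0000] v=[0.0000 0.0000]
Step 1: x=[5.0000 11.0000] v=[0.0000 0.0000]
Step 2: x=[5.0000 11.0000] v=[0.0000 0.0000]
Step 3: x=[5.0000 11.0000] v=[0.0000 0.0000]
Step 4: x=[5.0000 11.0000] v=[0.0000 0.0000]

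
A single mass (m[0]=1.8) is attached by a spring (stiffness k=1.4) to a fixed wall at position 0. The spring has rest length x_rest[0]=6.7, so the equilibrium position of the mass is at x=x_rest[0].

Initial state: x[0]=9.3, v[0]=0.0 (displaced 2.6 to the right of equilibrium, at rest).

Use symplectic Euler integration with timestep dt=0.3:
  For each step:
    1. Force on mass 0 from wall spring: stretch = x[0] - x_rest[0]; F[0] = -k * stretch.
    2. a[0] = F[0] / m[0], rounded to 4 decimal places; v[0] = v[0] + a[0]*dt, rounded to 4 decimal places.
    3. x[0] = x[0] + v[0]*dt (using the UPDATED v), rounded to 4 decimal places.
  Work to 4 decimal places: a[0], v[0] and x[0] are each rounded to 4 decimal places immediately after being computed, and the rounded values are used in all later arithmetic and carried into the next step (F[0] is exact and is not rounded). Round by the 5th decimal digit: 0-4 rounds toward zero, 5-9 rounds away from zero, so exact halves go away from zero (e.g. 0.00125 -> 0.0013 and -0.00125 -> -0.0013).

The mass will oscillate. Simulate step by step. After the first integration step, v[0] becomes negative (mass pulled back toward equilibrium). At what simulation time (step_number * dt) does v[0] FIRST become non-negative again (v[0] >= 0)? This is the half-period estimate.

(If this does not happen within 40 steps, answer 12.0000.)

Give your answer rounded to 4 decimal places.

Answer: 3.6000

Derivation:
Step 0: x=[9.3000] v=[0.0000]
Step 1: x=[9.1180] v=[-0.6067]
Step 2: x=[8.7667] v=[-1.1709]
Step 3: x=[8.2708] v=[-1.6531]
Step 4: x=[7.6649] v=[-2.0196]
Step 5: x=[6.9915] v=[-2.2448]
Step 6: x=[6.2977] v=[-2.3128]
Step 7: x=[5.6320] v=[-2.2189]
Step 8: x=[5.0411] v=[-1.9697]
Step 9: x=[4.5663] v=[-1.5826]
Step 10: x=[4.2409] v=[-1.0848]
Step 11: x=[4.0876] v=[-0.5110]
Step 12: x=[4.1172] v=[0.0986]
First v>=0 after going negative at step 12, time=3.6000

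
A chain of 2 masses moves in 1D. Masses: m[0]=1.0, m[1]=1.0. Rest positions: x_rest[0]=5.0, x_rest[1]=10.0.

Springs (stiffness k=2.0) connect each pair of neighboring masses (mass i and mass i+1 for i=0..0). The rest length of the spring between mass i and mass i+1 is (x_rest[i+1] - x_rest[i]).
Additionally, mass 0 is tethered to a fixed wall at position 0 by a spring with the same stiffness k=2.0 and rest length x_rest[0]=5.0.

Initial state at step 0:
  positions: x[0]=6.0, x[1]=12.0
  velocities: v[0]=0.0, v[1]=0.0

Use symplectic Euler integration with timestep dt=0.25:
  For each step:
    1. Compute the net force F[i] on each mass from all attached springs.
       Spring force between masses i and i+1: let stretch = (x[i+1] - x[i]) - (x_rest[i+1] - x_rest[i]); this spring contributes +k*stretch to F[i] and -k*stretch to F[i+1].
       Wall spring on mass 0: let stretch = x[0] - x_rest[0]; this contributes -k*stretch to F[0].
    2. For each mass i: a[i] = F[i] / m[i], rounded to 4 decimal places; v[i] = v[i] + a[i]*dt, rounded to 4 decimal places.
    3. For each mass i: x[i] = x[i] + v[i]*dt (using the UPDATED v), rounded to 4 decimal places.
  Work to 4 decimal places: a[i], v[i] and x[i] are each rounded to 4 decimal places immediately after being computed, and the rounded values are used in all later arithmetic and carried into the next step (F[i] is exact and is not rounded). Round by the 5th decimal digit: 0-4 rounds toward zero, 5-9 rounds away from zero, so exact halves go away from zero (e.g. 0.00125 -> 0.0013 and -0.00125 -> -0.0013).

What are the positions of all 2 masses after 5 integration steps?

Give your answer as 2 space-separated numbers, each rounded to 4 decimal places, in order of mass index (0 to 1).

Answer: 5.6002 10.5732

Derivation:
Step 0: x=[6.0000 12.0000] v=[0.0000 0.0000]
Step 1: x=[6.0000 11.8750] v=[0.0000 -0.5000]
Step 2: x=[5.9844 11.6406] v=[-0.0625 -0.9375]
Step 3: x=[5.9278 11.3242] v=[-0.2266 -1.2656]
Step 4: x=[5.8047 10.9583] v=[-0.4923 -1.4638]
Step 5: x=[5.6002 10.5732] v=[-0.8179 -1.5406]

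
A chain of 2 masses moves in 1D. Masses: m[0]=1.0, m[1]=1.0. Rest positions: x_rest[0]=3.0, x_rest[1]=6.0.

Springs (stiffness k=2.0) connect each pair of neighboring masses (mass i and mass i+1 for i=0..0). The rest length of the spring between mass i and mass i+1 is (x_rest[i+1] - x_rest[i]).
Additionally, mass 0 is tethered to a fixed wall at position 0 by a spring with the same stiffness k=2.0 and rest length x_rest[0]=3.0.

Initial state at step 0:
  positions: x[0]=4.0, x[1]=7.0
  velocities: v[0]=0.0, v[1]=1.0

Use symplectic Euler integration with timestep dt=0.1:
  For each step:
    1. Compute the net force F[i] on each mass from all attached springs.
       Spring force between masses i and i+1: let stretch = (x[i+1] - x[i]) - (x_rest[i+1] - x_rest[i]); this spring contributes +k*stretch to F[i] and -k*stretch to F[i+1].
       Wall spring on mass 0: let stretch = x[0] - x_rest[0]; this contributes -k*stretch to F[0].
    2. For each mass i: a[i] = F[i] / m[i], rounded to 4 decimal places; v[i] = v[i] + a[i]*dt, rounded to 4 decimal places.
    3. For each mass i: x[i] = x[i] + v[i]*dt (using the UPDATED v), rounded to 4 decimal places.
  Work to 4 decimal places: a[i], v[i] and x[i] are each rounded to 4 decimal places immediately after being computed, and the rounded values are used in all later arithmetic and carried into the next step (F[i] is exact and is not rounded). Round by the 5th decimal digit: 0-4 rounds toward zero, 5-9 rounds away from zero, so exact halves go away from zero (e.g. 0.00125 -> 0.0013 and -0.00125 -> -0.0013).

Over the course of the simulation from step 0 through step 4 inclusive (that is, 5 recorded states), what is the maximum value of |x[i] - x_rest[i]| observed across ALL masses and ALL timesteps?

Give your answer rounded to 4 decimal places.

Answer: 1.3746

Derivation:
Step 0: x=[4.0000 7.0000] v=[0.0000 1.0000]
Step 1: x=[3.9800 7.1000] v=[-0.2000 1.0000]
Step 2: x=[3.9428 7.1976] v=[-0.3720 0.9760]
Step 3: x=[3.8918 7.2901] v=[-0.5096 0.9250]
Step 4: x=[3.8310 7.3746] v=[-0.6083 0.8453]
Max displacement = 1.3746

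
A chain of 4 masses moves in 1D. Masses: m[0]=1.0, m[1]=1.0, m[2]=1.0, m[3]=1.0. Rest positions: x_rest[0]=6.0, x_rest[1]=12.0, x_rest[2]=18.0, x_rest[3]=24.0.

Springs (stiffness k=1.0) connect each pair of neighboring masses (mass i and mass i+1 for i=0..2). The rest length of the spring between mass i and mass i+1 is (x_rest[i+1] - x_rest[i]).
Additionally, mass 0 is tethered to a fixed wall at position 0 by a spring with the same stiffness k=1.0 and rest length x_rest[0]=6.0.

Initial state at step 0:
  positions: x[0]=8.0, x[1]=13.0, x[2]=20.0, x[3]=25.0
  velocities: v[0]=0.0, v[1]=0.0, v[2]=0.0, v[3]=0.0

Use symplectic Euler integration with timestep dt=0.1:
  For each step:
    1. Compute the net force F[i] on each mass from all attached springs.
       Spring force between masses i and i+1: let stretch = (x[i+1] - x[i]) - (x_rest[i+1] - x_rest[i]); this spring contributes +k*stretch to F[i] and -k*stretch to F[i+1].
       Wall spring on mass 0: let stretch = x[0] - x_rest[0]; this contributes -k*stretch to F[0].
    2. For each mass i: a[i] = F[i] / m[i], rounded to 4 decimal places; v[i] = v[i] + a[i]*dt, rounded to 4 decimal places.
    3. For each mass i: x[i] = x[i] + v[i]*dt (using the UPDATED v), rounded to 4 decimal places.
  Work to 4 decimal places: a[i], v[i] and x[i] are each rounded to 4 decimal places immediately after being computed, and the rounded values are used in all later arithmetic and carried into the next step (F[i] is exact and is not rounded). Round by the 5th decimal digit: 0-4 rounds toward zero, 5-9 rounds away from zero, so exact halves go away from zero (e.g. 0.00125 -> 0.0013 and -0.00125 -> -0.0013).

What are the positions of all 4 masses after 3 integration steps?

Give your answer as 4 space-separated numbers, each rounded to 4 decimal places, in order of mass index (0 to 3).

Answer: 7.8240 13.1155 19.8835 25.0585

Derivation:
Step 0: x=[8.0000 13.0000 20.0000 25.0000] v=[0.0000 0.0000 0.0000 0.0000]
Step 1: x=[7.9700 13.0200 19.9800 25.0100] v=[-0.3000 0.2000 -0.2000 0.1000]
Step 2: x=[7.9108 13.0591 19.9407 25.0297] v=[-0.5920 0.3910 -0.3930 0.1970]
Step 3: x=[7.8240 13.1155 19.8835 25.0585] v=[-0.8683 0.5643 -0.5723 0.2881]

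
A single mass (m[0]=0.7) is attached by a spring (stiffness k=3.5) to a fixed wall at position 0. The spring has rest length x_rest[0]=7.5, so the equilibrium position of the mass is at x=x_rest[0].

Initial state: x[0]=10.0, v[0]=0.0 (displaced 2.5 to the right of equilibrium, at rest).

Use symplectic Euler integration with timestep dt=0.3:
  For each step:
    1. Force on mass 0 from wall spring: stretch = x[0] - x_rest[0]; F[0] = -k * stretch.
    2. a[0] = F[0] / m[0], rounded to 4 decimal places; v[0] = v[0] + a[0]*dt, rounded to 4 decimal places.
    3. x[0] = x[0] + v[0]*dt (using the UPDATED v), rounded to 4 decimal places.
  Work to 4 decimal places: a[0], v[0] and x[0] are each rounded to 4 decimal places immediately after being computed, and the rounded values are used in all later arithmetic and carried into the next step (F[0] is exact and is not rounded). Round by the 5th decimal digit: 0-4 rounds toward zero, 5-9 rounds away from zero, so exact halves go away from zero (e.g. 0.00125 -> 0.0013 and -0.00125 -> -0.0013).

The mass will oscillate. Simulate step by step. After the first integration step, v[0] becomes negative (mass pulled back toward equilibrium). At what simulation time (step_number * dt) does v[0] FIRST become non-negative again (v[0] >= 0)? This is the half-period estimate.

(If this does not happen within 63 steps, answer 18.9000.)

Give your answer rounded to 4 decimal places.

Answer: 1.5000

Derivation:
Step 0: x=[10.0000] v=[0.0000]
Step 1: x=[8.8750] v=[-3.7500]
Step 2: x=[7.1313] v=[-5.8125]
Step 3: x=[5.5535] v=[-5.2595]
Step 4: x=[4.8516] v=[-2.3398]
Step 5: x=[5.3414] v=[1.6328]
First v>=0 after going negative at step 5, time=1.5000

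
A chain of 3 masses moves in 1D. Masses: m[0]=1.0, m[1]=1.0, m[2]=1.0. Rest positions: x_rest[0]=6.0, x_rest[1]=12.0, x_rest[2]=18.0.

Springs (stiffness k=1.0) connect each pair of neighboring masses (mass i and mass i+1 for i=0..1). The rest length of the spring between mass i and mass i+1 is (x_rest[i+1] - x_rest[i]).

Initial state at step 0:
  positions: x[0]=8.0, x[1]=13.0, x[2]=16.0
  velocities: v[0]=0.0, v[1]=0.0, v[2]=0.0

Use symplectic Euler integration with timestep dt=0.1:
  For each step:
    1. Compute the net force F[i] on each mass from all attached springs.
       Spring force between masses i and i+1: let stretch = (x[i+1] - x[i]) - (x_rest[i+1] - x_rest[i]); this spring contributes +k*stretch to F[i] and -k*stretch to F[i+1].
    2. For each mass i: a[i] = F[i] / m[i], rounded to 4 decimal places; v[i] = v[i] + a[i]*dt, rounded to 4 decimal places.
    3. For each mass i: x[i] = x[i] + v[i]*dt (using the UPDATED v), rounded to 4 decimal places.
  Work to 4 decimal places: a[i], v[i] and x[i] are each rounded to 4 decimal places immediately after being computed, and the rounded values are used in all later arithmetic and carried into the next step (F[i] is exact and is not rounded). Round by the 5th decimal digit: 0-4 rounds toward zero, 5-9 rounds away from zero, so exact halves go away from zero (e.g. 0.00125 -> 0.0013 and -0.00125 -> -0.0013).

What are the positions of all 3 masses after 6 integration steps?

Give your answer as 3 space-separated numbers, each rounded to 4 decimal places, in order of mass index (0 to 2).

Step 0: x=[8.0000 13.0000 16.0000] v=[0.0000 0.0000 0.0000]
Step 1: x=[7.9900 12.9800 16.0300] v=[-0.1000 -0.2000 0.3000]
Step 2: x=[7.9699 12.9406 16.0895] v=[-0.2010 -0.3940 0.5950]
Step 3: x=[7.9395 12.8830 16.1775] v=[-0.3039 -0.5762 0.8801]
Step 4: x=[7.8985 12.8089 16.2926] v=[-0.4096 -0.7411 1.1507]
Step 5: x=[7.8466 12.7205 16.4328] v=[-0.5186 -0.8838 1.4023]
Step 6: x=[7.7835 12.6205 16.5959] v=[-0.6312 -1.0000 1.6311]

Answer: 7.7835 12.6205 16.5959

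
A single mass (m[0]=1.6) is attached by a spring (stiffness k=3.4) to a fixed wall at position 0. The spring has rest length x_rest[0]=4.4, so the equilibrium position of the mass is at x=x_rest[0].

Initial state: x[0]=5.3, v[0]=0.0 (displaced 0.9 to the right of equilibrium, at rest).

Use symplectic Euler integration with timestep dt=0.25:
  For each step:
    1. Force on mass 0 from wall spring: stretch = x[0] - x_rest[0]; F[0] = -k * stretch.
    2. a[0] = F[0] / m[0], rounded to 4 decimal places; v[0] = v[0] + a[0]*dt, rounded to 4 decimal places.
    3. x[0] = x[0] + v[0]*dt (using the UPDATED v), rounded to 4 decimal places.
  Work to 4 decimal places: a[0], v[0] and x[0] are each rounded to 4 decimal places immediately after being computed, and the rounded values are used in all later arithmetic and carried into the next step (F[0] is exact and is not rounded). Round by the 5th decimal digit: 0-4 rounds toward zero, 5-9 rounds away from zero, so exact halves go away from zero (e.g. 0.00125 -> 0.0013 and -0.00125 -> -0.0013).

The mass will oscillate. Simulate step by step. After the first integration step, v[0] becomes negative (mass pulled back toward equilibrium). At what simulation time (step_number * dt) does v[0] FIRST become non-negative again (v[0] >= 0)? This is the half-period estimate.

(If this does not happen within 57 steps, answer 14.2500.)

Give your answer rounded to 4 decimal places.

Step 0: x=[5.3000] v=[0.0000]
Step 1: x=[5.1805] v=[-0.4781]
Step 2: x=[4.9573] v=[-0.8928]
Step 3: x=[4.6601] v=[-1.1889]
Step 4: x=[4.3283] v=[-1.3271]
Step 5: x=[4.0061] v=[-1.2890]
Step 6: x=[3.7362] v=[-1.0798]
Step 7: x=[3.5544] v=[-0.7272]
Step 8: x=[3.4849] v=[-0.2780]
Step 9: x=[3.5370] v=[0.2082]
First v>=0 after going negative at step 9, time=2.2500

Answer: 2.2500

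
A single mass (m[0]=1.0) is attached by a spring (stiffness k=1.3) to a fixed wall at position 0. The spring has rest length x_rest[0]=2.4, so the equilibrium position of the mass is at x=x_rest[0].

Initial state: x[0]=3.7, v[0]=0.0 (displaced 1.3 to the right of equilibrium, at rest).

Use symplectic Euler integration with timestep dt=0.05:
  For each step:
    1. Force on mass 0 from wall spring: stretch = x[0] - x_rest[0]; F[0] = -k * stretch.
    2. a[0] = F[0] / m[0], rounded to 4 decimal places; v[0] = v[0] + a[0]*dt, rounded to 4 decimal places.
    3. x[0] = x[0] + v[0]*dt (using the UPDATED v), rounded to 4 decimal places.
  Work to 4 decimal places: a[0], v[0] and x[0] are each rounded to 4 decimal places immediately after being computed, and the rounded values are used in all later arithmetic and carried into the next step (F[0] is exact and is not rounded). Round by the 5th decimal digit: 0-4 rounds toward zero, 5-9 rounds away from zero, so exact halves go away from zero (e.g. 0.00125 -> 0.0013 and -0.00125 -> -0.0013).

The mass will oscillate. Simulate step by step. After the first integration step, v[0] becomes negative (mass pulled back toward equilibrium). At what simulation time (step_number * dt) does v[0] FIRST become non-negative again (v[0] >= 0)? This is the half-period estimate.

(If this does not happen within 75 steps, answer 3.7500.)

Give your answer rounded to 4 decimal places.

Answer: 2.8000

Derivation:
Step 0: x=[3.7000] v=[0.0000]
Step 1: x=[3.6958] v=[-0.0845]
Step 2: x=[3.6874] v=[-0.1687]
Step 3: x=[3.6748] v=[-0.2524]
Step 4: x=[3.6580] v=[-0.3353]
Step 5: x=[3.6371] v=[-0.4171]
Step 6: x=[3.6122] v=[-0.4975]
Step 7: x=[3.5834] v=[-0.5763]
Step 8: x=[3.5507] v=[-0.6532]
Step 9: x=[3.5143] v=[-0.7280]
Step 10: x=[3.4743] v=[-0.8004]
Step 11: x=[3.4308] v=[-0.8702]
Step 12: x=[3.3839] v=[-0.9372]
Step 13: x=[3.3338] v=[-1.0012]
Step 14: x=[3.2807] v=[-1.0619]
Step 15: x=[3.2247] v=[-1.1191]
Step 16: x=[3.1661] v=[-1.1727]
Step 17: x=[3.1050] v=[-1.2225]
Step 18: x=[3.0416] v=[-1.2683]
Step 19: x=[2.9761] v=[-1.3100]
Step 20: x=[2.9087] v=[-1.3474]
Step 21: x=[2.8397] v=[-1.3805]
Step 22: x=[2.7692] v=[-1.4091]
Step 23: x=[2.6975] v=[-1.4331]
Step 24: x=[2.6249] v=[-1.4524]
Step 25: x=[2.5516] v=[-1.4670]
Step 26: x=[2.4778] v=[-1.4769]
Step 27: x=[2.4037] v=[-1.4820]
Step 28: x=[2.3296] v=[-1.4822]
Step 29: x=[2.2557] v=[-1.4776]
Step 30: x=[2.1823] v=[-1.4682]
Step 31: x=[2.1096] v=[-1.4541]
Step 32: x=[2.0378] v=[-1.4352]
Step 33: x=[1.9672] v=[-1.4117]
Step 34: x=[1.8980] v=[-1.3836]
Step 35: x=[1.8305] v=[-1.3510]
Step 36: x=[1.7648] v=[-1.3140]
Step 37: x=[1.7012] v=[-1.2727]
Step 38: x=[1.6398] v=[-1.2273]
Step 39: x=[1.5809] v=[-1.1779]
Step 40: x=[1.5247] v=[-1.1247]
Step 41: x=[1.4713] v=[-1.0678]
Step 42: x=[1.4209] v=[-1.0074]
Step 43: x=[1.3737] v=[-0.9438]
Step 44: x=[1.3298] v=[-0.8771]
Step 45: x=[1.2894] v=[-0.8075]
Step 46: x=[1.2526] v=[-0.7353]
Step 47: x=[1.2196] v=[-0.6607]
Step 48: x=[1.1904] v=[-0.5840]
Step 49: x=[1.1651] v=[-0.5054]
Step 50: x=[1.1438] v=[-0.4251]
Step 51: x=[1.1266] v=[-0.3434]
Step 52: x=[1.1136] v=[-0.2606]
Step 53: x=[1.1048] v=[-0.1770]
Step 54: x=[1.1002] v=[-0.0928]
Step 55: x=[1.0998] v=[-0.0083]
Step 56: x=[1.1036] v=[0.0762]
First v>=0 after going negative at step 56, time=2.8000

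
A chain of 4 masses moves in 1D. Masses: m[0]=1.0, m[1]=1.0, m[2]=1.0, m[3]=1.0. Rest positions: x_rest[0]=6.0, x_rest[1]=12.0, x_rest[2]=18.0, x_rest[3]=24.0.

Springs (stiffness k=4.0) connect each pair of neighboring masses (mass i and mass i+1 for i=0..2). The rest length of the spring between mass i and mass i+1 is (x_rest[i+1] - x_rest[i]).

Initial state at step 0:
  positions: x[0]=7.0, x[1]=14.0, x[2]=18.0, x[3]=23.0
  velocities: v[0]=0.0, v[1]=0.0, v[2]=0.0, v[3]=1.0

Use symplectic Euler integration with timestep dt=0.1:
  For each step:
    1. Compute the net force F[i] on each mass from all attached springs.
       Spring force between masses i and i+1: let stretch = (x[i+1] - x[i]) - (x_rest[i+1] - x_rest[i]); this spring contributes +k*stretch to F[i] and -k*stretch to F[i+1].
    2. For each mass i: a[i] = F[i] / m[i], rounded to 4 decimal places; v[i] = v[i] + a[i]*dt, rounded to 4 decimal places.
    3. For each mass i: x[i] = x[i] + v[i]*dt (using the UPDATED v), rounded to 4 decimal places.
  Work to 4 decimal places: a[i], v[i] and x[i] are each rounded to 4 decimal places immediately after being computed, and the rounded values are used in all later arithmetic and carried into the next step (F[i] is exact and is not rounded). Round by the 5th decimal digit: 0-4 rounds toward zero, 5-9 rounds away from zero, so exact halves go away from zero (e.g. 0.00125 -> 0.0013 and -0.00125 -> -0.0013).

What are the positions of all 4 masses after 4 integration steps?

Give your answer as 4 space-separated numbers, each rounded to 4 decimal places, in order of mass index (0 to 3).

Step 0: x=[7.0000 14.0000 18.0000 23.0000] v=[0.0000 0.0000 0.0000 1.0000]
Step 1: x=[7.0400 13.8800 18.0400 23.1400] v=[0.4000 -1.2000 0.4000 1.4000]
Step 2: x=[7.1136 13.6528 18.1176 23.3160] v=[0.7360 -2.2720 0.7760 1.7600]
Step 3: x=[7.2088 13.3426 18.2245 23.5241] v=[0.9517 -3.1018 1.0694 2.0806]
Step 4: x=[7.3093 12.9823 18.3482 23.7602] v=[1.0052 -3.6026 1.2365 2.3608]

Answer: 7.3093 12.9823 18.3482 23.7602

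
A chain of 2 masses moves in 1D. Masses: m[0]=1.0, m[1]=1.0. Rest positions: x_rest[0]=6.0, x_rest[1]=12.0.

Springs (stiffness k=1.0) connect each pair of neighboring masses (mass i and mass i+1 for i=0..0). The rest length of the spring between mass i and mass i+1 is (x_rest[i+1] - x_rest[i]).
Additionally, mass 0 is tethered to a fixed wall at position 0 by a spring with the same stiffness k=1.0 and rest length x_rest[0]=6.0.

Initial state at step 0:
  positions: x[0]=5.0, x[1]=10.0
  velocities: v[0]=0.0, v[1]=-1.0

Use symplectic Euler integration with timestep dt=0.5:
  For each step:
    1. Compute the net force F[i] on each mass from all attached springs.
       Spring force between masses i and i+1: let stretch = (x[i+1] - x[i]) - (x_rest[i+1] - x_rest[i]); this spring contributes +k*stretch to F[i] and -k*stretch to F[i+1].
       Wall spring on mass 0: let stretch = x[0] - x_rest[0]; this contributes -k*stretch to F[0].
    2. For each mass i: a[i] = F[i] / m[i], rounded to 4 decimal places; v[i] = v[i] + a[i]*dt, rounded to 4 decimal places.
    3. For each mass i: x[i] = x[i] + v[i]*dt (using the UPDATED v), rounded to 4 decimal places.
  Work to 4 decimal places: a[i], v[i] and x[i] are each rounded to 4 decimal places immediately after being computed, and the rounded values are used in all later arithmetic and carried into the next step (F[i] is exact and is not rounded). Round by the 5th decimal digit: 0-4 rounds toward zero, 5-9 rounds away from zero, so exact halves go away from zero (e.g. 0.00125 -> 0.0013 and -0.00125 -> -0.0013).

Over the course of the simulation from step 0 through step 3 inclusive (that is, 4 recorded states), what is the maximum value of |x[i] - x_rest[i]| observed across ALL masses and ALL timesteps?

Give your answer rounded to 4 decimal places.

Step 0: x=[5.0000 10.0000] v=[0.0000 -1.0000]
Step 1: x=[5.0000 9.7500] v=[0.0000 -0.5000]
Step 2: x=[4.9375 9.8125] v=[-0.1250 0.1250]
Step 3: x=[4.8594 10.1563] v=[-0.1563 0.6875]
Max displacement = 2.2500

Answer: 2.2500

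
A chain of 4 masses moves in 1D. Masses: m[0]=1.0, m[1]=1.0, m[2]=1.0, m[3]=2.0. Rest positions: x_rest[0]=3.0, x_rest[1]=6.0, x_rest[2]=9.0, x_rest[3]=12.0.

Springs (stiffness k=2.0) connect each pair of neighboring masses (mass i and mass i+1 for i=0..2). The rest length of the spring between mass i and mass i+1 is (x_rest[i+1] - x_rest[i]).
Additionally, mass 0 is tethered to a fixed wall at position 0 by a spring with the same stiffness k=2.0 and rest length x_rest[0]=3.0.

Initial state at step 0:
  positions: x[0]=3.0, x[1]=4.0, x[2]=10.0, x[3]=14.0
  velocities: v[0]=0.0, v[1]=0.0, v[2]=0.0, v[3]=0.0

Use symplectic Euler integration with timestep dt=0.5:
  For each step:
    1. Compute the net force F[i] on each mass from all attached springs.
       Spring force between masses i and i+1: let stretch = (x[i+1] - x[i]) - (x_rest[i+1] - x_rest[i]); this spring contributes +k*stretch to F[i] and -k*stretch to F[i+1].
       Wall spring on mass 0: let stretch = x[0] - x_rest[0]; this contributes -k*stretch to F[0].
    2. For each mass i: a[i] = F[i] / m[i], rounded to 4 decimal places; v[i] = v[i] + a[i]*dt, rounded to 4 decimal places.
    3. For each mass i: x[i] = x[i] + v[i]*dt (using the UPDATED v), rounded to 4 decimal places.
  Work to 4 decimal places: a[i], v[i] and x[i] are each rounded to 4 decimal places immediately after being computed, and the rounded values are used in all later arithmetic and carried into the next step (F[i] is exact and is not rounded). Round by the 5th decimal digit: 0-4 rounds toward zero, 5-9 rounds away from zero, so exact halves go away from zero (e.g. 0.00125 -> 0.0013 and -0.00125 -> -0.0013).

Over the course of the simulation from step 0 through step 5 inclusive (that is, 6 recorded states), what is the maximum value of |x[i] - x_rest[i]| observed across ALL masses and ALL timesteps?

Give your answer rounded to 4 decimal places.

Answer: 2.5938

Derivation:
Step 0: x=[3.0000 4.0000 10.0000 14.0000] v=[0.0000 0.0000 0.0000 0.0000]
Step 1: x=[2.0000 6.5000 9.0000 13.7500] v=[-2.0000 5.0000 -2.0000 -0.5000]
Step 2: x=[2.2500 8.0000 9.1250 13.0625] v=[0.5000 3.0000 0.2500 -1.3750]
Step 3: x=[4.2500 7.1875 10.6563 12.1406] v=[4.0000 -1.6250 3.0625 -1.8438]
Step 4: x=[5.5938 6.6407 11.1953 11.5976] v=[2.6875 -1.0937 1.0780 -1.0860]
Step 5: x=[4.6641 7.8477 9.6582 11.7041] v=[-1.8594 2.4140 -3.0743 0.2129]
Max displacement = 2.5938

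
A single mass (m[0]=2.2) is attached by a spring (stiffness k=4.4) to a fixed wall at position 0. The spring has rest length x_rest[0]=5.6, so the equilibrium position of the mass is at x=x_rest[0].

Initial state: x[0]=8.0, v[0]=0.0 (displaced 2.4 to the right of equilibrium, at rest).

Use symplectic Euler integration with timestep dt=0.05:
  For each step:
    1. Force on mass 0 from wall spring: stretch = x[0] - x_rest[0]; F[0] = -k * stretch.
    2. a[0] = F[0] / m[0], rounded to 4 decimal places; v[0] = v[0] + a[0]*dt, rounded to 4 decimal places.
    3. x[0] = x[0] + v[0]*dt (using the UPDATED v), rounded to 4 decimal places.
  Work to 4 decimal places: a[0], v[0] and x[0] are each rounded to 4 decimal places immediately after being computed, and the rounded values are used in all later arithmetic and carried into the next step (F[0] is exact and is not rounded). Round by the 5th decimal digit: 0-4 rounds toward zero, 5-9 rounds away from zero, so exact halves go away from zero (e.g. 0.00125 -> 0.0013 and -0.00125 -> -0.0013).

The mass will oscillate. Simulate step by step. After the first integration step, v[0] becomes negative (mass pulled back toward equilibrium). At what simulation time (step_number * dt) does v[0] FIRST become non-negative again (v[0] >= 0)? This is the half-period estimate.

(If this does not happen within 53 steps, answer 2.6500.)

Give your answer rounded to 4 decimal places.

Answer: 2.2500

Derivation:
Step 0: x=[8.0000] v=[0.0000]
Step 1: x=[7.9880] v=[-0.2400]
Step 2: x=[7.9641] v=[-0.4788]
Step 3: x=[7.9283] v=[-0.7152]
Step 4: x=[7.8809] v=[-0.9480]
Step 5: x=[7.8221] v=[-1.1761]
Step 6: x=[7.7522] v=[-1.3983]
Step 7: x=[7.6715] v=[-1.6135]
Step 8: x=[7.5805] v=[-1.8207]
Step 9: x=[7.4796] v=[-2.0188]
Step 10: x=[7.3693] v=[-2.2068]
Step 11: x=[7.2501] v=[-2.3837]
Step 12: x=[7.1227] v=[-2.5487]
Step 13: x=[6.9877] v=[-2.7010]
Step 14: x=[6.8457] v=[-2.8398]
Step 15: x=[6.6975] v=[-2.9644]
Step 16: x=[6.5438] v=[-3.0742]
Step 17: x=[6.3854] v=[-3.1686]
Step 18: x=[6.2230] v=[-3.2471]
Step 19: x=[6.0575] v=[-3.3094]
Step 20: x=[5.8897] v=[-3.3552]
Step 21: x=[5.7205] v=[-3.3842]
Step 22: x=[5.5507] v=[-3.3963]
Step 23: x=[5.3811] v=[-3.3914]
Step 24: x=[5.2126] v=[-3.3695]
Step 25: x=[5.0461] v=[-3.3308]
Step 26: x=[4.8823] v=[-3.2754]
Step 27: x=[4.7221] v=[-3.2036]
Step 28: x=[4.5663] v=[-3.1158]
Step 29: x=[4.4157] v=[-3.0124]
Step 30: x=[4.2710] v=[-2.8940]
Step 31: x=[4.1329] v=[-2.7611]
Step 32: x=[4.0022] v=[-2.6144]
Step 33: x=[3.8795] v=[-2.4546]
Step 34: x=[3.7654] v=[-2.2826]
Step 35: x=[3.6604] v=[-2.0991]
Step 36: x=[3.5651] v=[-1.9051]
Step 37: x=[3.4800] v=[-1.7016]
Step 38: x=[3.4055] v=[-1.4896]
Step 39: x=[3.3420] v=[-1.2702]
Step 40: x=[3.2898] v=[-1.0444]
Step 41: x=[3.2491] v=[-0.8134]
Step 42: x=[3.2202] v=[-0.5783]
Step 43: x=[3.2032] v=[-0.3403]
Step 44: x=[3.1982] v=[-0.1006]
Step 45: x=[3.2052] v=[0.1396]
First v>=0 after going negative at step 45, time=2.2500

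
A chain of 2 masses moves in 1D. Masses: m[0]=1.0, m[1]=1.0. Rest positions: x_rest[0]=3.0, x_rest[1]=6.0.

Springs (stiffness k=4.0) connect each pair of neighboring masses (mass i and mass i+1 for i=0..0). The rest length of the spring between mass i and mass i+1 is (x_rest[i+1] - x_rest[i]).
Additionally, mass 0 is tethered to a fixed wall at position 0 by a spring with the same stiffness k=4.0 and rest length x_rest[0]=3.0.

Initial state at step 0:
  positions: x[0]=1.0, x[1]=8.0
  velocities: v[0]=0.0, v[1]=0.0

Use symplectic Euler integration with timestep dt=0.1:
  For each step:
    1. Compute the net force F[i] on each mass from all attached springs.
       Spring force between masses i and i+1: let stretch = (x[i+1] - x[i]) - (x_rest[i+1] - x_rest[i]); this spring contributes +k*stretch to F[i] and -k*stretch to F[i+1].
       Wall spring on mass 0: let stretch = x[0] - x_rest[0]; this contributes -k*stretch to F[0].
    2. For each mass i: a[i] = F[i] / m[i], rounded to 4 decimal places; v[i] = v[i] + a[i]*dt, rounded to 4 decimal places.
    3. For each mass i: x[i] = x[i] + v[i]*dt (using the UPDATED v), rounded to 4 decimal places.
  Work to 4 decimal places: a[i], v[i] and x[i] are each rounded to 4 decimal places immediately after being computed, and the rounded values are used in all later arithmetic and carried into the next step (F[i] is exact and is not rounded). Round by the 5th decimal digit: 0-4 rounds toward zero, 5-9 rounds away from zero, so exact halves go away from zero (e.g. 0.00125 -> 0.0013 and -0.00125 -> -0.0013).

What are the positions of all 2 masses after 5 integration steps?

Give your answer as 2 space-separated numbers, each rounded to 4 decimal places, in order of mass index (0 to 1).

Answer: 3.7768 6.1149

Derivation:
Step 0: x=[1.0000 8.0000] v=[0.0000 0.0000]
Step 1: x=[1.2400 7.8400] v=[2.4000 -1.6000]
Step 2: x=[1.6944 7.5360] v=[4.5440 -3.0400]
Step 3: x=[2.3147 7.1183] v=[6.2029 -4.1766]
Step 4: x=[3.0346 6.6285] v=[7.1985 -4.8980]
Step 5: x=[3.7768 6.1149] v=[7.4222 -5.1356]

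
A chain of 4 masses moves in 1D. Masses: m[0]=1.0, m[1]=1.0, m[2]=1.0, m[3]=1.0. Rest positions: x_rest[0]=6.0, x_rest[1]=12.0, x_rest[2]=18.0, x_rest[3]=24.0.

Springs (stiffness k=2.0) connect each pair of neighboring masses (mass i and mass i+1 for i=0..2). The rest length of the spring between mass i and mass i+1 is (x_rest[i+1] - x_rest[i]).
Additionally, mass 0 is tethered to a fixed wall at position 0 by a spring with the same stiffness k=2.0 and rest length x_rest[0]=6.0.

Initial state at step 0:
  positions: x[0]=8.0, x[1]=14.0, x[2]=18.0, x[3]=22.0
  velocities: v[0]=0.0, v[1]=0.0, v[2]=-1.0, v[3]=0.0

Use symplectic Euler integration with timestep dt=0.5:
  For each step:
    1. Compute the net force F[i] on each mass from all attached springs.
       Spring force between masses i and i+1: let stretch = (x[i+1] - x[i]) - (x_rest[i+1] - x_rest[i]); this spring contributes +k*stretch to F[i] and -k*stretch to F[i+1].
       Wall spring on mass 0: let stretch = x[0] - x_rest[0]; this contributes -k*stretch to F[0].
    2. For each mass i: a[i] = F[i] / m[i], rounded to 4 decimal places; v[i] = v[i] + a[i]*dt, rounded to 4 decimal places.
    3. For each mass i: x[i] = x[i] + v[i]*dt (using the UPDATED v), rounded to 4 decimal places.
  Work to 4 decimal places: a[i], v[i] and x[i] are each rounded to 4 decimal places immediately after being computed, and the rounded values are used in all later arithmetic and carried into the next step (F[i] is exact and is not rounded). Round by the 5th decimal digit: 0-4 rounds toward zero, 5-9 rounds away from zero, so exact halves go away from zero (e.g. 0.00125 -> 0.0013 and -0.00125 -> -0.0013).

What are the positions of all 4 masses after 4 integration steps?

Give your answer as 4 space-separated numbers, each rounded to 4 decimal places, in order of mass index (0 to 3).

Answer: 3.5000 9.4375 17.6875 25.3125

Derivation:
Step 0: x=[8.0000 14.0000 18.0000 22.0000] v=[0.0000 0.0000 -1.0000 0.0000]
Step 1: x=[7.0000 13.0000 17.5000 23.0000] v=[-2.0000 -2.0000 -1.0000 2.0000]
Step 2: x=[5.5000 11.2500 17.5000 24.2500] v=[-3.0000 -3.5000 0.0000 2.5000]
Step 3: x=[4.1250 9.7500 17.7500 25.1250] v=[-2.7500 -3.0000 0.5000 1.7500]
Step 4: x=[3.5000 9.4375 17.6875 25.3125] v=[-1.2500 -0.6250 -0.1250 0.3750]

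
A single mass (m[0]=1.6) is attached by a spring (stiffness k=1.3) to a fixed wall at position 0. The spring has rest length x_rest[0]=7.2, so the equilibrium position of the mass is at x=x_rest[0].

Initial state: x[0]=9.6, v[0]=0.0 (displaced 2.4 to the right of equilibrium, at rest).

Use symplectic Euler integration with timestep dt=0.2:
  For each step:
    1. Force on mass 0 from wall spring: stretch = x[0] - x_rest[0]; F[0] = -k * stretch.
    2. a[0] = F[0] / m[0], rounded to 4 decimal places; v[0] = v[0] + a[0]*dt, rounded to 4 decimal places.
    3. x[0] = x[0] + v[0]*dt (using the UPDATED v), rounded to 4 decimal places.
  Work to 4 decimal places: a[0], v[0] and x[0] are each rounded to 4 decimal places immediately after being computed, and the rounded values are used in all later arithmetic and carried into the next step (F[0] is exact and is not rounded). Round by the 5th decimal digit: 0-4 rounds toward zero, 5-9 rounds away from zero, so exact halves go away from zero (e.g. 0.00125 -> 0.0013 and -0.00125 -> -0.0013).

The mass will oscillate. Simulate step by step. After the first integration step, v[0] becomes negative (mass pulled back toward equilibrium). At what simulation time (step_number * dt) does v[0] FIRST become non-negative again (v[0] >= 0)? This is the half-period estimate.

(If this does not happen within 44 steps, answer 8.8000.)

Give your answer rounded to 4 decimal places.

Step 0: x=[9.6000] v=[0.0000]
Step 1: x=[9.5220] v=[-0.3900]
Step 2: x=[9.3685] v=[-0.7673]
Step 3: x=[9.1446] v=[-1.1197]
Step 4: x=[8.8575] v=[-1.4357]
Step 5: x=[8.5165] v=[-1.7050]
Step 6: x=[8.1327] v=[-1.9189]
Step 7: x=[7.7186] v=[-2.0705]
Step 8: x=[7.2876] v=[-2.1548]
Step 9: x=[6.8538] v=[-2.1690]
Step 10: x=[6.4313] v=[-2.1127]
Step 11: x=[6.0337] v=[-1.9878]
Step 12: x=[5.6740] v=[-1.7983]
Step 13: x=[5.3639] v=[-1.5503]
Step 14: x=[5.1135] v=[-1.2519]
Step 15: x=[4.9309] v=[-0.9128]
Step 16: x=[4.8221] v=[-0.5441]
Step 17: x=[4.7906] v=[-0.1577]
Step 18: x=[4.8374] v=[0.2338]
First v>=0 after going negative at step 18, time=3.6000

Answer: 3.6000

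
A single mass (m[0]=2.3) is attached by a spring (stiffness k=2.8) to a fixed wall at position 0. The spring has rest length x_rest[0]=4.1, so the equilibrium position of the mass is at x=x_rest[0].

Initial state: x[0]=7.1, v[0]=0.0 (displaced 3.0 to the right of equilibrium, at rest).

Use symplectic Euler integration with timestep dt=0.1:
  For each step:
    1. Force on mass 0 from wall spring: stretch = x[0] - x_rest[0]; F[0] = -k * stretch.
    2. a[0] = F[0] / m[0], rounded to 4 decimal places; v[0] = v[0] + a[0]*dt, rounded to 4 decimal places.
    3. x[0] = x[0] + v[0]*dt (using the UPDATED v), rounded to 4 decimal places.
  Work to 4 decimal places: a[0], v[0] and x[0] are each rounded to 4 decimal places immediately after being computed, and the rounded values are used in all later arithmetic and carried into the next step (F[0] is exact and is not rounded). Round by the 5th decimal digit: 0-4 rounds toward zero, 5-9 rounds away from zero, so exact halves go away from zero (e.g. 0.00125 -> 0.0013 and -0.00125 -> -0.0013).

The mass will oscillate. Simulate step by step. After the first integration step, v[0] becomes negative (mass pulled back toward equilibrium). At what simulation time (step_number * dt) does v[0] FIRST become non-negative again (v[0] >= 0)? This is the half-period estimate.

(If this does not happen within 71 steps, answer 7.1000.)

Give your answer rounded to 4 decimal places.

Answer: 2.9000

Derivation:
Step 0: x=[7.1000] v=[0.0000]
Step 1: x=[7.0635] v=[-0.3652]
Step 2: x=[6.9909] v=[-0.7260]
Step 3: x=[6.8831] v=[-1.0779]
Step 4: x=[6.7414] v=[-1.4167]
Step 5: x=[6.5676] v=[-1.7383]
Step 6: x=[6.3637] v=[-2.0387]
Step 7: x=[6.1323] v=[-2.3143]
Step 8: x=[5.8761] v=[-2.5617]
Step 9: x=[5.5983] v=[-2.7779]
Step 10: x=[5.3023] v=[-2.9603]
Step 11: x=[4.9916] v=[-3.1067]
Step 12: x=[4.6701] v=[-3.2152]
Step 13: x=[4.3416] v=[-3.2846]
Step 14: x=[4.0102] v=[-3.3140]
Step 15: x=[3.6799] v=[-3.3031]
Step 16: x=[3.3547] v=[-3.2520]
Step 17: x=[3.0386] v=[-3.1613]
Step 18: x=[2.7354] v=[-3.0321]
Step 19: x=[2.4488] v=[-2.8660]
Step 20: x=[2.1823] v=[-2.6650]
Step 21: x=[1.9392] v=[-2.4315]
Step 22: x=[1.7224] v=[-2.1685]
Step 23: x=[1.5345] v=[-1.8791]
Step 24: x=[1.3778] v=[-1.5668]
Step 25: x=[1.2543] v=[-1.2354]
Step 26: x=[1.1654] v=[-0.8890]
Step 27: x=[1.1122] v=[-0.5317]
Step 28: x=[1.0954] v=[-0.1680]
Step 29: x=[1.1152] v=[0.1978]
First v>=0 after going negative at step 29, time=2.9000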